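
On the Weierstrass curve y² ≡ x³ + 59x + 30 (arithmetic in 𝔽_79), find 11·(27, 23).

(19, 49)

Write Q = (27, 23).
Double-and-add on 11 = (1011)₂. Start with Q = (27, 23) for the leading 1-bit.
double: tangent at (27, 23): λ = (3·27² + 59)/(2·23) ≡ 34/46. 46⁻¹ ≡ 67 (mod 79) since 46·67 = 3082 ≡ 1, so λ ≡ 34·67 ≡ 66.
  x = λ² - 27 - 27 = 4356 - 54 ≡ 36; y = λ·(27 - 36) - 23 ≡ 15. → (36, 15)
double: tangent at (36, 15): λ = (3·36² + 59)/(2·15) ≡ 76/30. 30⁻¹ ≡ 29 (mod 79), so λ ≡ 76·29 ≡ 71.
  x = λ² - 36 - 36 = 5041 - 72 ≡ 71; y = λ·(36 - 71) - 15 ≡ 28. → (71, 28)
add Q: (71, 28) + (27, 23). λ = (23 - 28)/(27 - 71) ≡ 74/35 mod 79. 35⁻¹ ≡ 70 (mod 79) since 35·70 = 2450 ≡ 1, so λ ≡ 45.
  x = λ² - 71 - 27 = 2025 - 98 ≡ 31; y = λ·(71 - 31) - 28 ≡ 34. → (31, 34)
double: tangent at (31, 34): λ = (3·31² + 59)/(2·34) ≡ 19/68. 68⁻¹ ≡ 43 (mod 79), so λ ≡ 19·43 ≡ 27.
  x = λ² - 31 - 31 = 729 - 62 ≡ 35; y = λ·(31 - 35) - 34 ≡ 16. → (35, 16)
add Q: (35, 16) + (27, 23). λ = (23 - 16)/(27 - 35) ≡ 7/71 mod 79. 71⁻¹ ≡ 69 (mod 79), so λ ≡ 9.
  x = λ² - 35 - 27 = 81 - 62 ≡ 19; y = λ·(35 - 19) - 16 ≡ 49. → (19, 49)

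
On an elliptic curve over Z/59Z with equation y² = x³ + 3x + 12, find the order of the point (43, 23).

2P: tangent at (43, 23): λ = (3·43² + 3)/(2·23) ≡ 4/46. 46⁻¹ ≡ 9 (mod 59), so λ ≡ 4·9 ≡ 36.
  x = λ² - 43 - 43 = 1296 - 86 ≡ 30; y = λ·(43 - 30) - 23 ≡ 32. → (30, 32)
3P: (30, 32) + (43, 23). λ = (23 - 32)/(43 - 30) ≡ 50/13 mod 59. 13⁻¹ ≡ 50 (mod 59), so λ ≡ 22.
  x = λ² - 30 - 43 = 484 - 73 ≡ 57; y = λ·(30 - 57) - 32 ≡ 23. → (57, 23)
4P: (57, 23) + (43, 23). λ = (23 - 23)/(43 - 57) ≡ 0/45 mod 59. 45⁻¹ ≡ 21 (mod 59), so λ ≡ 0.
  x = λ² - 57 - 43 = 0 - 100 ≡ 18; y = λ·(57 - 18) - 23 ≡ 36. → (18, 36)
5P: (18, 36) + (43, 23). λ = (23 - 36)/(43 - 18) ≡ 46/25 mod 59. 25⁻¹ ≡ 26 (mod 59) since 25·26 = 650 ≡ 1, so λ ≡ 16.
  x = λ² - 18 - 43 = 256 - 61 ≡ 18; y = λ·(18 - 18) - 36 ≡ 23. → (18, 23)
6P: (18, 23) + (43, 23). λ = (23 - 23)/(43 - 18) ≡ 0/25 mod 59. 25⁻¹ ≡ 26 (mod 59), so λ ≡ 0.
  x = λ² - 18 - 43 = 0 - 61 ≡ 57; y = λ·(18 - 57) - 23 ≡ 36. → (57, 36)
7P: (57, 36) + (43, 23). λ = (23 - 36)/(43 - 57) ≡ 46/45 mod 59. 45⁻¹ ≡ 21 (mod 59), so λ ≡ 22.
  x = λ² - 57 - 43 = 484 - 100 ≡ 30; y = λ·(57 - 30) - 36 ≡ 27. → (30, 27)
8P: (30, 27) + (43, 23). λ = (23 - 27)/(43 - 30) ≡ 55/13 mod 59. 13⁻¹ ≡ 50 (mod 59), so λ ≡ 36.
  x = λ² - 30 - 43 = 1296 - 73 ≡ 43; y = λ·(30 - 43) - 27 ≡ 36. → (43, 36)
9P: (43, 36) + (43, 23): same x and y₁ ≡ -y₂, so the sum is the point at infinity.
9P = the point at infinity, so the order is 9.

9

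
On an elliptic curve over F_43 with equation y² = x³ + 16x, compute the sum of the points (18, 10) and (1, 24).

(18, 10) + (1, 24). λ = (24 - 10)/(1 - 18) ≡ 14/26 mod 43. 26⁻¹ ≡ 5 (mod 43), so λ ≡ 27.
  x = λ² - 18 - 1 = 729 - 19 ≡ 22; y = λ·(18 - 22) - 10 ≡ 11. → (22, 11)

(22, 11)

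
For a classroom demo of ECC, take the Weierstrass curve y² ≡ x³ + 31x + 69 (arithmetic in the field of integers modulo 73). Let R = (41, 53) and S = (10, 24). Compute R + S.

(13, 25)

(41, 53) + (10, 24). λ = (24 - 53)/(10 - 41) ≡ 44/42 mod 73. 42⁻¹ ≡ 40 (mod 73), so λ ≡ 8.
  x = λ² - 41 - 10 = 64 - 51 ≡ 13; y = λ·(41 - 13) - 53 ≡ 25. → (13, 25)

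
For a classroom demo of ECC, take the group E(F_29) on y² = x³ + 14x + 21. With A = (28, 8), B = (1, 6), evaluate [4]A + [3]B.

First 4A:
Repeated addition: build up to 4A.
2A: tangent at (28, 8): λ = (3·28² + 14)/(2·8) ≡ 17/16. 16⁻¹ ≡ 20 (mod 29) since 16·20 = 320 ≡ 1, so λ ≡ 17·20 ≡ 21.
  x = λ² - 28 - 28 = 441 - 56 ≡ 8; y = λ·(28 - 8) - 8 ≡ 6. → (8, 6)
3A: (8, 6) + (28, 8). λ = (8 - 6)/(28 - 8) ≡ 2/20 mod 29. 20⁻¹ ≡ 16 (mod 29) since 20·16 = 320 ≡ 1, so λ ≡ 3.
  x = λ² - 8 - 28 = 9 - 36 ≡ 2; y = λ·(8 - 2) - 6 ≡ 12. → (2, 12)
4A: (2, 12) + (28, 8). λ = (8 - 12)/(28 - 2) ≡ 25/26 mod 29. 26⁻¹ ≡ 19 (mod 29), so λ ≡ 11.
  x = λ² - 2 - 28 = 121 - 30 ≡ 4; y = λ·(2 - 4) - 12 ≡ 24. → (4, 24)
4A = (4, 24).
Next 3B:
Repeated addition: build up to 3B.
2B: tangent at (1, 6): λ = (3·1² + 14)/(2·6) ≡ 17/12. 12⁻¹ ≡ 17 (mod 29) since 12·17 = 204 ≡ 1, so λ ≡ 17·17 ≡ 28.
  x = λ² - 1 - 1 = 784 - 2 ≡ 28; y = λ·(1 - 28) - 6 ≡ 21. → (28, 21)
3B: (28, 21) + (1, 6). λ = (6 - 21)/(1 - 28) ≡ 14/2 mod 29. 2⁻¹ ≡ 15 (mod 29), so λ ≡ 7.
  x = λ² - 28 - 1 = 49 - 29 ≡ 20; y = λ·(28 - 20) - 21 ≡ 6. → (20, 6)
3B = (20, 6).
Finally 4A + 3B:
(4, 24) + (20, 6). λ = (6 - 24)/(20 - 4) ≡ 11/16 mod 29. 16⁻¹ ≡ 20 (mod 29), so λ ≡ 17.
  x = λ² - 4 - 20 = 289 - 24 ≡ 4; y = λ·(4 - 4) - 24 ≡ 5. → (4, 5)

(4, 5)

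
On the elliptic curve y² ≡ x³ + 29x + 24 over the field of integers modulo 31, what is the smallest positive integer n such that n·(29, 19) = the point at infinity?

2P: tangent at (29, 19): λ = (3·29² + 29)/(2·19) ≡ 10/7. 7⁻¹ ≡ 9 (mod 31) since 7·9 = 63 ≡ 1, so λ ≡ 10·9 ≡ 28.
  x = λ² - 29 - 29 = 784 - 58 ≡ 13; y = λ·(29 - 13) - 19 ≡ 26. → (13, 26)
3P: (13, 26) + (29, 19). λ = (19 - 26)/(29 - 13) ≡ 24/16 mod 31. 16⁻¹ ≡ 2 (mod 31) since 16·2 = 32 ≡ 1, so λ ≡ 17.
  x = λ² - 13 - 29 = 289 - 42 ≡ 30; y = λ·(13 - 30) - 26 ≡ 26. → (30, 26)
4P: (30, 26) + (29, 19). λ = (19 - 26)/(29 - 30) ≡ 24/30 mod 31. 30⁻¹ ≡ 30 (mod 31) since 30·30 = 900 ≡ 1, so λ ≡ 7.
  x = λ² - 30 - 29 = 49 - 59 ≡ 21; y = λ·(30 - 21) - 26 ≡ 6. → (21, 6)
5P: (21, 6) + (29, 19). λ = (19 - 6)/(29 - 21) ≡ 13/8 mod 31. 8⁻¹ ≡ 4 (mod 31), so λ ≡ 21.
  x = λ² - 21 - 29 = 441 - 50 ≡ 19; y = λ·(21 - 19) - 6 ≡ 5. → (19, 5)
6P: (19, 5) + (29, 19). λ = (19 - 5)/(29 - 19) ≡ 14/10 mod 31. 10⁻¹ ≡ 28 (mod 31) since 10·28 = 280 ≡ 1, so λ ≡ 20.
  x = λ² - 19 - 29 = 400 - 48 ≡ 11; y = λ·(19 - 11) - 5 ≡ 0. → (11, 0)
7P: (11, 0) + (29, 19). λ = (19 - 0)/(29 - 11) ≡ 19/18 mod 31. 18⁻¹ ≡ 19 (mod 31), so λ ≡ 20.
  x = λ² - 11 - 29 = 400 - 40 ≡ 19; y = λ·(11 - 19) - 0 ≡ 26. → (19, 26)
8P: (19, 26) + (29, 19). λ = (19 - 26)/(29 - 19) ≡ 24/10 mod 31. 10⁻¹ ≡ 28 (mod 31), so λ ≡ 21.
  x = λ² - 19 - 29 = 441 - 48 ≡ 21; y = λ·(19 - 21) - 26 ≡ 25. → (21, 25)
9P: (21, 25) + (29, 19). λ = (19 - 25)/(29 - 21) ≡ 25/8 mod 31. 8⁻¹ ≡ 4 (mod 31), so λ ≡ 7.
  x = λ² - 21 - 29 = 49 - 50 ≡ 30; y = λ·(21 - 30) - 25 ≡ 5. → (30, 5)
10P: (30, 5) + (29, 19). λ = (19 - 5)/(29 - 30) ≡ 14/30 mod 31. 30⁻¹ ≡ 30 (mod 31), so λ ≡ 17.
  x = λ² - 30 - 29 = 289 - 59 ≡ 13; y = λ·(30 - 13) - 5 ≡ 5. → (13, 5)
11P: (13, 5) + (29, 19). λ = (19 - 5)/(29 - 13) ≡ 14/16 mod 31. 16⁻¹ ≡ 2 (mod 31), so λ ≡ 28.
  x = λ² - 13 - 29 = 784 - 42 ≡ 29; y = λ·(13 - 29) - 5 ≡ 12. → (29, 12)
12P: (29, 12) + (29, 19): same x and y₁ ≡ -y₂, so the sum is the point at infinity.
12P = the point at infinity, so the order is 12.

12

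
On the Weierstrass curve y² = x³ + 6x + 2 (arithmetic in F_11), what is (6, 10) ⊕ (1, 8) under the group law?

(6, 10) + (1, 8). λ = (8 - 10)/(1 - 6) ≡ 9/6 mod 11. 6⁻¹ ≡ 2 (mod 11) since 6·2 = 12 ≡ 1, so λ ≡ 7.
  x = λ² - 6 - 1 = 49 - 7 ≡ 9; y = λ·(6 - 9) - 10 ≡ 2. → (9, 2)

(9, 2)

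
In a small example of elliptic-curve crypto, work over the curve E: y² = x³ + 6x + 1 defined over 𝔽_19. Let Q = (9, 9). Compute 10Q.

Double-and-add on 10 = (1010)₂. Start with Q = (9, 9) for the leading 1-bit.
double: tangent at (9, 9): λ = (3·9² + 6)/(2·9) ≡ 2/18. 18⁻¹ ≡ 18 (mod 19), so λ ≡ 2·18 ≡ 17.
  x = λ² - 9 - 9 = 289 - 18 ≡ 5; y = λ·(9 - 5) - 9 ≡ 2. → (5, 2)
double: tangent at (5, 2): λ = (3·5² + 6)/(2·2) ≡ 5/4. 4⁻¹ ≡ 5 (mod 19), so λ ≡ 5·5 ≡ 6.
  x = λ² - 5 - 5 = 36 - 10 ≡ 7; y = λ·(5 - 7) - 2 ≡ 5. → (7, 5)
add Q: (7, 5) + (9, 9). λ = (9 - 5)/(9 - 7) ≡ 4/2 mod 19. 2⁻¹ ≡ 10 (mod 19) since 2·10 = 20 ≡ 1, so λ ≡ 2.
  x = λ² - 7 - 9 = 4 - 16 ≡ 7; y = λ·(7 - 7) - 5 ≡ 14. → (7, 14)
double: tangent at (7, 14): λ = (3·7² + 6)/(2·14) ≡ 1/9. 9⁻¹ ≡ 17 (mod 19), so λ ≡ 1·17 ≡ 17.
  x = λ² - 7 - 7 = 289 - 14 ≡ 9; y = λ·(7 - 9) - 14 ≡ 9. → (9, 9)

(9, 9)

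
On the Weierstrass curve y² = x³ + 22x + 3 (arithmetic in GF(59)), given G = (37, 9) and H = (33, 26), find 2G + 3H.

First 2G:
Repeated addition: build up to 2G.
2G: tangent at (37, 9): λ = (3·37² + 22)/(2·9) ≡ 58/18. 18⁻¹ ≡ 23 (mod 59), so λ ≡ 58·23 ≡ 36.
  x = λ² - 37 - 37 = 1296 - 74 ≡ 42; y = λ·(37 - 42) - 9 ≡ 47. → (42, 47)
2G = (42, 47).
Next 3H:
Repeated addition: build up to 3H.
2H: tangent at (33, 26): λ = (3·33² + 22)/(2·26) ≡ 44/52. 52⁻¹ ≡ 42 (mod 59), so λ ≡ 44·42 ≡ 19.
  x = λ² - 33 - 33 = 361 - 66 ≡ 0; y = λ·(33 - 0) - 26 ≡ 11. → (0, 11)
3H: (0, 11) + (33, 26). λ = (26 - 11)/(33 - 0) ≡ 15/33 mod 59. 33⁻¹ ≡ 34 (mod 59), so λ ≡ 38.
  x = λ² - 0 - 33 = 1444 - 33 ≡ 54; y = λ·(0 - 54) - 11 ≡ 2. → (54, 2)
3H = (54, 2).
Finally 2G + 3H:
(42, 47) + (54, 2). λ = (2 - 47)/(54 - 42) ≡ 14/12 mod 59. 12⁻¹ ≡ 5 (mod 59), so λ ≡ 11.
  x = λ² - 42 - 54 = 121 - 96 ≡ 25; y = λ·(42 - 25) - 47 ≡ 22. → (25, 22)

(25, 22)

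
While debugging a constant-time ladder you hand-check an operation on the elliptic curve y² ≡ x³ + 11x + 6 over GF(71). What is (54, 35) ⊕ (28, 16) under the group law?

(64, 56)

(54, 35) + (28, 16). λ = (16 - 35)/(28 - 54) ≡ 52/45 mod 71. 45⁻¹ ≡ 30 (mod 71) since 45·30 = 1350 ≡ 1, so λ ≡ 69.
  x = λ² - 54 - 28 = 4761 - 82 ≡ 64; y = λ·(54 - 64) - 35 ≡ 56. → (64, 56)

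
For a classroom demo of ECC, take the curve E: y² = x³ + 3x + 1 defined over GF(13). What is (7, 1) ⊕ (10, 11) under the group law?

(10, 2)

(7, 1) + (10, 11). λ = (11 - 1)/(10 - 7) ≡ 10/3 mod 13. 3⁻¹ ≡ 9 (mod 13), so λ ≡ 12.
  x = λ² - 7 - 10 = 144 - 17 ≡ 10; y = λ·(7 - 10) - 1 ≡ 2. → (10, 2)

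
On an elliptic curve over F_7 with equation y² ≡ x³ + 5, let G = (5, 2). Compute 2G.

tangent at (5, 2): λ = (3·5² + 0)/(2·2) ≡ 5/4. 4⁻¹ ≡ 2 (mod 7) since 4·2 = 8 ≡ 1, so λ ≡ 5·2 ≡ 3.
  x = λ² - 5 - 5 = 9 - 10 ≡ 6; y = λ·(5 - 6) - 2 ≡ 2. → (6, 2)

(6, 2)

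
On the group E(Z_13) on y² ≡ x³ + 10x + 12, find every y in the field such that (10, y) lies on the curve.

x³ + 10x + 12 = 1112 ≡ 7 (mod 13).
7 is a non-residue mod 13; no y exists.

none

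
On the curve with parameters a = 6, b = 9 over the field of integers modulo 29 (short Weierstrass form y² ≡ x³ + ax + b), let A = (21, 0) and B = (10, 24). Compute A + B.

(3, 24)

(21, 0) + (10, 24). λ = (24 - 0)/(10 - 21) ≡ 24/18 mod 29. 18⁻¹ ≡ 21 (mod 29), so λ ≡ 11.
  x = λ² - 21 - 10 = 121 - 31 ≡ 3; y = λ·(21 - 3) - 0 ≡ 24. → (3, 24)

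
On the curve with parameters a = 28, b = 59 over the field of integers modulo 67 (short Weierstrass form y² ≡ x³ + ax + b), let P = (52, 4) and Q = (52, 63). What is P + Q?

The two points share x = 52 and their y-coordinates satisfy 4 + 63 ≡ 0 (mod 67), so they are inverses. Their sum is ∞.

O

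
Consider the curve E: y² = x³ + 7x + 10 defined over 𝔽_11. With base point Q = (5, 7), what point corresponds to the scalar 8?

Repeated addition: build up to 8Q.
2Q: tangent at (5, 7): λ = (3·5² + 7)/(2·7) ≡ 5/3. 3⁻¹ ≡ 4 (mod 11) since 3·4 = 12 ≡ 1, so λ ≡ 5·4 ≡ 9.
  x = λ² - 5 - 5 = 81 - 10 ≡ 5; y = λ·(5 - 5) - 7 ≡ 4. → (5, 4)
3Q: (5, 4) + (5, 7): same x and y₁ ≡ -y₂, so the sum is the point at infinity.
4Q: the point at infinity + (5, 7) = (5, 7) (identity).
5Q: tangent at (5, 7): λ = (3·5² + 7)/(2·7) ≡ 5/3. 3⁻¹ ≡ 4 (mod 11), so λ ≡ 5·4 ≡ 9.
  x = λ² - 5 - 5 = 81 - 10 ≡ 5; y = λ·(5 - 5) - 7 ≡ 4. → (5, 4)
6Q: (5, 4) + (5, 7): same x and y₁ ≡ -y₂, so the sum is the point at infinity.
7Q: the point at infinity + (5, 7) = (5, 7) (identity).
8Q: tangent at (5, 7): λ = (3·5² + 7)/(2·7) ≡ 5/3. 3⁻¹ ≡ 4 (mod 11), so λ ≡ 5·4 ≡ 9.
  x = λ² - 5 - 5 = 81 - 10 ≡ 5; y = λ·(5 - 5) - 7 ≡ 4. → (5, 4)

(5, 4)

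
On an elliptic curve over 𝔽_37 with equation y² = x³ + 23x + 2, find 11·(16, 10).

Write P = (16, 10).
Double-and-add on 11 = (1011)₂. Start with P = (16, 10) for the leading 1-bit.
double: tangent at (16, 10): λ = (3·16² + 23)/(2·10) ≡ 14/20. 20⁻¹ ≡ 13 (mod 37), so λ ≡ 14·13 ≡ 34.
  x = λ² - 16 - 16 = 1156 - 32 ≡ 14; y = λ·(16 - 14) - 10 ≡ 21. → (14, 21)
double: tangent at (14, 21): λ = (3·14² + 23)/(2·21) ≡ 19/5. 5⁻¹ ≡ 15 (mod 37), so λ ≡ 19·15 ≡ 26.
  x = λ² - 14 - 14 = 676 - 28 ≡ 19; y = λ·(14 - 19) - 21 ≡ 34. → (19, 34)
add P: (19, 34) + (16, 10). λ = (10 - 34)/(16 - 19) ≡ 13/34 mod 37. 34⁻¹ ≡ 12 (mod 37) since 34·12 = 408 ≡ 1, so λ ≡ 8.
  x = λ² - 19 - 16 = 64 - 35 ≡ 29; y = λ·(19 - 29) - 34 ≡ 34. → (29, 34)
double: tangent at (29, 34): λ = (3·29² + 23)/(2·34) ≡ 30/31. 31⁻¹ ≡ 6 (mod 37), so λ ≡ 30·6 ≡ 32.
  x = λ² - 29 - 29 = 1024 - 58 ≡ 4; y = λ·(29 - 4) - 34 ≡ 26. → (4, 26)
add P: (4, 26) + (16, 10). λ = (10 - 26)/(16 - 4) ≡ 21/12 mod 37. 12⁻¹ ≡ 34 (mod 37), so λ ≡ 11.
  x = λ² - 4 - 16 = 121 - 20 ≡ 27; y = λ·(4 - 27) - 26 ≡ 17. → (27, 17)

(27, 17)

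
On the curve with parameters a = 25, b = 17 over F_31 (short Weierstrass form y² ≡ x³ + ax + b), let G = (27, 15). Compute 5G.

Double-and-add on 5 = (101)₂. Start with G = (27, 15) for the leading 1-bit.
double: tangent at (27, 15): λ = (3·27² + 25)/(2·15) ≡ 11/30. 30⁻¹ ≡ 30 (mod 31), so λ ≡ 11·30 ≡ 20.
  x = λ² - 27 - 27 = 400 - 54 ≡ 5; y = λ·(27 - 5) - 15 ≡ 22. → (5, 22)
double: tangent at (5, 22): λ = (3·5² + 25)/(2·22) ≡ 7/13. 13⁻¹ ≡ 12 (mod 31), so λ ≡ 7·12 ≡ 22.
  x = λ² - 5 - 5 = 484 - 10 ≡ 9; y = λ·(5 - 9) - 22 ≡ 14. → (9, 14)
add G: (9, 14) + (27, 15). λ = (15 - 14)/(27 - 9) ≡ 1/18 mod 31. 18⁻¹ ≡ 19 (mod 31), so λ ≡ 19.
  x = λ² - 9 - 27 = 361 - 36 ≡ 15; y = λ·(9 - 15) - 14 ≡ 27. → (15, 27)

(15, 27)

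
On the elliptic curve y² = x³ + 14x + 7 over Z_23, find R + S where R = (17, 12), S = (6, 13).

(17, 12) + (6, 13). λ = (13 - 12)/(6 - 17) ≡ 1/12 mod 23. 12⁻¹ ≡ 2 (mod 23) since 12·2 = 24 ≡ 1, so λ ≡ 2.
  x = λ² - 17 - 6 = 4 - 23 ≡ 4; y = λ·(17 - 4) - 12 ≡ 14. → (4, 14)

(4, 14)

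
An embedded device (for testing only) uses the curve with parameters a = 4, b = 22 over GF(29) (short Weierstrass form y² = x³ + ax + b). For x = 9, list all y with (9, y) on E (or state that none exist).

2, 27

x³ + 4x + 22 = 787 ≡ 4 (mod 29).
Square roots of 4 mod 29: 2 and 27 (since 2² = 4 ≡ 4).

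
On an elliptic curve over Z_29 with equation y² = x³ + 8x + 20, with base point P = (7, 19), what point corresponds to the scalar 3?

Repeated addition: build up to 3P.
2P: tangent at (7, 19): λ = (3·7² + 8)/(2·19) ≡ 10/9. 9⁻¹ ≡ 13 (mod 29), so λ ≡ 10·13 ≡ 14.
  x = λ² - 7 - 7 = 196 - 14 ≡ 8; y = λ·(7 - 8) - 19 ≡ 25. → (8, 25)
3P: (8, 25) + (7, 19). λ = (19 - 25)/(7 - 8) ≡ 23/28 mod 29. 28⁻¹ ≡ 28 (mod 29) since 28·28 = 784 ≡ 1, so λ ≡ 6.
  x = λ² - 8 - 7 = 36 - 15 ≡ 21; y = λ·(8 - 21) - 25 ≡ 13. → (21, 13)

(21, 13)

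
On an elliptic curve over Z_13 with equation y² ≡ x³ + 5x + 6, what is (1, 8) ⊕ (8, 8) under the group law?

(1, 8) + (8, 8). λ = (8 - 8)/(8 - 1) ≡ 0/7 mod 13. 7⁻¹ ≡ 2 (mod 13), so λ ≡ 0.
  x = λ² - 1 - 8 = 0 - 9 ≡ 4; y = λ·(1 - 4) - 8 ≡ 5. → (4, 5)

(4, 5)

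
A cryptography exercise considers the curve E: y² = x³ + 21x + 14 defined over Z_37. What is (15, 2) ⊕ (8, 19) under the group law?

(35, 36)

(15, 2) + (8, 19). λ = (19 - 2)/(8 - 15) ≡ 17/30 mod 37. 30⁻¹ ≡ 21 (mod 37) since 30·21 = 630 ≡ 1, so λ ≡ 24.
  x = λ² - 15 - 8 = 576 - 23 ≡ 35; y = λ·(15 - 35) - 2 ≡ 36. → (35, 36)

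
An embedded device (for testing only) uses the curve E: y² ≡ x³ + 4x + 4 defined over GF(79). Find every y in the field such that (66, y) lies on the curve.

21, 58

x³ + 4x + 4 = 287764 ≡ 46 (mod 79).
Square roots of 46 mod 79: 21 and 58 (since 21² = 441 ≡ 46).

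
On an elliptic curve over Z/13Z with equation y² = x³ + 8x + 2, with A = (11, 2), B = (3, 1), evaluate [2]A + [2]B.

(3, 1)

First 2A:
Repeated addition: build up to 2A.
2A: tangent at (11, 2): λ = (3·11² + 8)/(2·2) ≡ 7/4. 4⁻¹ ≡ 10 (mod 13), so λ ≡ 7·10 ≡ 5.
  x = λ² - 11 - 11 = 25 - 22 ≡ 3; y = λ·(11 - 3) - 2 ≡ 12. → (3, 12)
2A = (3, 12).
Next 2B:
Repeated addition: build up to 2B.
2B: tangent at (3, 1): λ = (3·3² + 8)/(2·1) ≡ 9/2. 2⁻¹ ≡ 7 (mod 13) since 2·7 = 14 ≡ 1, so λ ≡ 9·7 ≡ 11.
  x = λ² - 3 - 3 = 121 - 6 ≡ 11; y = λ·(3 - 11) - 1 ≡ 2. → (11, 2)
2B = (11, 2).
Finally 2A + 2B:
(3, 12) + (11, 2). λ = (2 - 12)/(11 - 3) ≡ 3/8 mod 13. 8⁻¹ ≡ 5 (mod 13), so λ ≡ 2.
  x = λ² - 3 - 11 = 4 - 14 ≡ 3; y = λ·(3 - 3) - 12 ≡ 1. → (3, 1)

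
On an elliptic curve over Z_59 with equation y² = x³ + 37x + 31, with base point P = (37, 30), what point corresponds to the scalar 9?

Double-and-add on 9 = (1001)₂. Start with P = (37, 30) for the leading 1-bit.
double: tangent at (37, 30): λ = (3·37² + 37)/(2·30) ≡ 14/1. 1⁻¹ ≡ 1 (mod 59), so λ ≡ 14·1 ≡ 14.
  x = λ² - 37 - 37 = 196 - 74 ≡ 4; y = λ·(37 - 4) - 30 ≡ 19. → (4, 19)
double: tangent at (4, 19): λ = (3·4² + 37)/(2·19) ≡ 26/38. 38⁻¹ ≡ 14 (mod 59), so λ ≡ 26·14 ≡ 10.
  x = λ² - 4 - 4 = 100 - 8 ≡ 33; y = λ·(4 - 33) - 19 ≡ 45. → (33, 45)
double: tangent at (33, 45): λ = (3·33² + 37)/(2·45) ≡ 0/31. 31⁻¹ ≡ 40 (mod 59), so λ ≡ 0·40 ≡ 0.
  x = λ² - 33 - 33 = 0 - 66 ≡ 52; y = λ·(33 - 52) - 45 ≡ 14. → (52, 14)
add P: (52, 14) + (37, 30). λ = (30 - 14)/(37 - 52) ≡ 16/44 mod 59. 44⁻¹ ≡ 55 (mod 59), so λ ≡ 54.
  x = λ² - 52 - 37 = 2916 - 89 ≡ 54; y = λ·(52 - 54) - 14 ≡ 55. → (54, 55)

(54, 55)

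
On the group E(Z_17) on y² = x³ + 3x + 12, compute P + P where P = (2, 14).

(15, 10)

tangent at (2, 14): λ = (3·2² + 3)/(2·14) ≡ 15/11. 11⁻¹ ≡ 14 (mod 17) since 11·14 = 154 ≡ 1, so λ ≡ 15·14 ≡ 6.
  x = λ² - 2 - 2 = 36 - 4 ≡ 15; y = λ·(2 - 15) - 14 ≡ 10. → (15, 10)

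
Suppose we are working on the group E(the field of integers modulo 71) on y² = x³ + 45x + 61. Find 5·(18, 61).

Write G = (18, 61).
Repeated addition: build up to 5G.
2G: tangent at (18, 61): λ = (3·18² + 45)/(2·61) ≡ 23/51. 51⁻¹ ≡ 39 (mod 71) since 51·39 = 1989 ≡ 1, so λ ≡ 23·39 ≡ 45.
  x = λ² - 18 - 18 = 2025 - 36 ≡ 1; y = λ·(18 - 1) - 61 ≡ 65. → (1, 65)
3G: (1, 65) + (18, 61). λ = (61 - 65)/(18 - 1) ≡ 67/17 mod 71. 17⁻¹ ≡ 46 (mod 71), so λ ≡ 29.
  x = λ² - 1 - 18 = 841 - 19 ≡ 41; y = λ·(1 - 41) - 65 ≡ 53. → (41, 53)
4G: (41, 53) + (18, 61). λ = (61 - 53)/(18 - 41) ≡ 8/48 mod 71. 48⁻¹ ≡ 37 (mod 71) since 48·37 = 1776 ≡ 1, so λ ≡ 12.
  x = λ² - 41 - 18 = 144 - 59 ≡ 14; y = λ·(41 - 14) - 53 ≡ 58. → (14, 58)
5G: (14, 58) + (18, 61). λ = (61 - 58)/(18 - 14) ≡ 3/4 mod 71. 4⁻¹ ≡ 18 (mod 71) since 4·18 = 72 ≡ 1, so λ ≡ 54.
  x = λ² - 14 - 18 = 2916 - 32 ≡ 44; y = λ·(14 - 44) - 58 ≡ 26. → (44, 26)

(44, 26)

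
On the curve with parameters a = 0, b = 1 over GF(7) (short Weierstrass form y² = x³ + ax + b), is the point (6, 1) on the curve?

no

y² = 1² ≡ 1; x³ + 0x + 1 = 217 ≡ 0 (mod 7). 1 ≠ 0.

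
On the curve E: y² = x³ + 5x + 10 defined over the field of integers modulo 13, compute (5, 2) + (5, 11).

O

The two points share x = 5 and their y-coordinates satisfy 2 + 11 ≡ 0 (mod 13), so they are inverses. Their sum is O.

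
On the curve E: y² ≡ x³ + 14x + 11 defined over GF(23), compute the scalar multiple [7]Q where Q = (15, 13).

Double-and-add on 7 = (111)₂. Start with Q = (15, 13) for the leading 1-bit.
double: tangent at (15, 13): λ = (3·15² + 14)/(2·13) ≡ 22/3. 3⁻¹ ≡ 8 (mod 23), so λ ≡ 22·8 ≡ 15.
  x = λ² - 15 - 15 = 225 - 30 ≡ 11; y = λ·(15 - 11) - 13 ≡ 1. → (11, 1)
add Q: (11, 1) + (15, 13). λ = (13 - 1)/(15 - 11) ≡ 12/4 mod 23. 4⁻¹ ≡ 6 (mod 23), so λ ≡ 3.
  x = λ² - 11 - 15 = 9 - 26 ≡ 6; y = λ·(11 - 6) - 1 ≡ 14. → (6, 14)
double: tangent at (6, 14): λ = (3·6² + 14)/(2·14) ≡ 7/5. 5⁻¹ ≡ 14 (mod 23), so λ ≡ 7·14 ≡ 6.
  x = λ² - 6 - 6 = 36 - 12 ≡ 1; y = λ·(6 - 1) - 14 ≡ 16. → (1, 16)
add Q: (1, 16) + (15, 13). λ = (13 - 16)/(15 - 1) ≡ 20/14 mod 23. 14⁻¹ ≡ 5 (mod 23), so λ ≡ 8.
  x = λ² - 1 - 15 = 64 - 16 ≡ 2; y = λ·(1 - 2) - 16 ≡ 22. → (2, 22)

(2, 22)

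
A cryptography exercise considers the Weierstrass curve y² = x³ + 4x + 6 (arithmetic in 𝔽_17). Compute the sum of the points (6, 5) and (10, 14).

(5, 10)

(6, 5) + (10, 14). λ = (14 - 5)/(10 - 6) ≡ 9/4 mod 17. 4⁻¹ ≡ 13 (mod 17) since 4·13 = 52 ≡ 1, so λ ≡ 15.
  x = λ² - 6 - 10 = 225 - 16 ≡ 5; y = λ·(6 - 5) - 5 ≡ 10. → (5, 10)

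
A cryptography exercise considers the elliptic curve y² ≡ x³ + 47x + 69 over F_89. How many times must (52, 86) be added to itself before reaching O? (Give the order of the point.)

12

2P: tangent at (52, 86): λ = (3·52² + 47)/(2·86) ≡ 60/83. 83⁻¹ ≡ 74 (mod 89) since 83·74 = 6142 ≡ 1, so λ ≡ 60·74 ≡ 79.
  x = λ² - 52 - 52 = 6241 - 104 ≡ 85; y = λ·(52 - 85) - 86 ≡ 66. → (85, 66)
3P: (85, 66) + (52, 86). λ = (86 - 66)/(52 - 85) ≡ 20/56 mod 89. 56⁻¹ ≡ 62 (mod 89) since 56·62 = 3472 ≡ 1, so λ ≡ 83.
  x = λ² - 85 - 52 = 6889 - 137 ≡ 77; y = λ·(85 - 77) - 66 ≡ 64. → (77, 64)
4P: (77, 64) + (52, 86). λ = (86 - 64)/(52 - 77) ≡ 22/64 mod 89. 64⁻¹ ≡ 32 (mod 89) since 64·32 = 2048 ≡ 1, so λ ≡ 81.
  x = λ² - 77 - 52 = 6561 - 129 ≡ 24; y = λ·(77 - 24) - 64 ≡ 46. → (24, 46)
5P: (24, 46) + (52, 86). λ = (86 - 46)/(52 - 24) ≡ 40/28 mod 89. 28⁻¹ ≡ 35 (mod 89) since 28·35 = 980 ≡ 1, so λ ≡ 65.
  x = λ² - 24 - 52 = 4225 - 76 ≡ 55; y = λ·(24 - 55) - 46 ≡ 75. → (55, 75)
6P: (55, 75) + (52, 86). λ = (86 - 75)/(52 - 55) ≡ 11/86 mod 89. 86⁻¹ ≡ 59 (mod 89) since 86·59 = 5074 ≡ 1, so λ ≡ 26.
  x = λ² - 55 - 52 = 676 - 107 ≡ 35; y = λ·(55 - 35) - 75 ≡ 0. → (35, 0)
7P: (35, 0) + (52, 86). λ = (86 - 0)/(52 - 35) ≡ 86/17 mod 89. 17⁻¹ ≡ 21 (mod 89) since 17·21 = 357 ≡ 1, so λ ≡ 26.
  x = λ² - 35 - 52 = 676 - 87 ≡ 55; y = λ·(35 - 55) - 0 ≡ 14. → (55, 14)
8P: (55, 14) + (52, 86). λ = (86 - 14)/(52 - 55) ≡ 72/86 mod 89. 86⁻¹ ≡ 59 (mod 89), so λ ≡ 65.
  x = λ² - 55 - 52 = 4225 - 107 ≡ 24; y = λ·(55 - 24) - 14 ≡ 43. → (24, 43)
9P: (24, 43) + (52, 86). λ = (86 - 43)/(52 - 24) ≡ 43/28 mod 89. 28⁻¹ ≡ 35 (mod 89), so λ ≡ 81.
  x = λ² - 24 - 52 = 6561 - 76 ≡ 77; y = λ·(24 - 77) - 43 ≡ 25. → (77, 25)
10P: (77, 25) + (52, 86). λ = (86 - 25)/(52 - 77) ≡ 61/64 mod 89. 64⁻¹ ≡ 32 (mod 89) since 64·32 = 2048 ≡ 1, so λ ≡ 83.
  x = λ² - 77 - 52 = 6889 - 129 ≡ 85; y = λ·(77 - 85) - 25 ≡ 23. → (85, 23)
11P: (85, 23) + (52, 86). λ = (86 - 23)/(52 - 85) ≡ 63/56 mod 89. 56⁻¹ ≡ 62 (mod 89) since 56·62 = 3472 ≡ 1, so λ ≡ 79.
  x = λ² - 85 - 52 = 6241 - 137 ≡ 52; y = λ·(85 - 52) - 23 ≡ 3. → (52, 3)
12P: (52, 3) + (52, 86): same x and y₁ ≡ -y₂, so the sum is O.
12P = O, so the order is 12.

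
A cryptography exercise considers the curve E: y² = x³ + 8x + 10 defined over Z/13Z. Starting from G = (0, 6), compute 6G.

Repeated addition: build up to 6G.
2G: tangent at (0, 6): λ = (3·0² + 8)/(2·6) ≡ 8/12. 12⁻¹ ≡ 12 (mod 13) since 12·12 = 144 ≡ 1, so λ ≡ 8·12 ≡ 5.
  x = λ² - 0 - 0 = 25 - 0 ≡ 12; y = λ·(0 - 12) - 6 ≡ 12. → (12, 12)
3G: (12, 12) + (0, 6). λ = (6 - 12)/(0 - 12) ≡ 7/1 mod 13. 1⁻¹ ≡ 1 (mod 13), so λ ≡ 7.
  x = λ² - 12 - 0 = 49 - 12 ≡ 11; y = λ·(12 - 11) - 12 ≡ 8. → (11, 8)
4G: (11, 8) + (0, 6). λ = (6 - 8)/(0 - 11) ≡ 11/2 mod 13. 2⁻¹ ≡ 7 (mod 13), so λ ≡ 12.
  x = λ² - 11 - 0 = 144 - 11 ≡ 3; y = λ·(11 - 3) - 8 ≡ 10. → (3, 10)
5G: (3, 10) + (0, 6). λ = (6 - 10)/(0 - 3) ≡ 9/10 mod 13. 10⁻¹ ≡ 4 (mod 13) since 10·4 = 40 ≡ 1, so λ ≡ 10.
  x = λ² - 3 - 0 = 100 - 3 ≡ 6; y = λ·(3 - 6) - 10 ≡ 12. → (6, 12)
6G: (6, 12) + (0, 6). λ = (6 - 12)/(0 - 6) ≡ 7/7 mod 13. 7⁻¹ ≡ 2 (mod 13), so λ ≡ 1.
  x = λ² - 6 - 0 = 1 - 6 ≡ 8; y = λ·(6 - 8) - 12 ≡ 12. → (8, 12)

(8, 12)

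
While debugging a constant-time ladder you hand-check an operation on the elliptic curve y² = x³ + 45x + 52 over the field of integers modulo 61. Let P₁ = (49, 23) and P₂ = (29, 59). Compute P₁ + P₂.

(49, 23) + (29, 59). λ = (59 - 23)/(29 - 49) ≡ 36/41 mod 61. 41⁻¹ ≡ 3 (mod 61), so λ ≡ 47.
  x = λ² - 49 - 29 = 2209 - 78 ≡ 57; y = λ·(49 - 57) - 23 ≡ 28. → (57, 28)

(57, 28)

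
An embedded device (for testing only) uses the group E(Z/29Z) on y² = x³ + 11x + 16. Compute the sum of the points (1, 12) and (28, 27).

(20, 0)

(1, 12) + (28, 27). λ = (27 - 12)/(28 - 1) ≡ 15/27 mod 29. 27⁻¹ ≡ 14 (mod 29), so λ ≡ 7.
  x = λ² - 1 - 28 = 49 - 29 ≡ 20; y = λ·(1 - 20) - 12 ≡ 0. → (20, 0)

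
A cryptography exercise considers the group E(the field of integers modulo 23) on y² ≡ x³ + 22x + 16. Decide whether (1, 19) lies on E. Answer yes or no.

y² = 19² ≡ 16; x³ + 22x + 16 = 39 ≡ 16 (mod 23). 16 = 16.

yes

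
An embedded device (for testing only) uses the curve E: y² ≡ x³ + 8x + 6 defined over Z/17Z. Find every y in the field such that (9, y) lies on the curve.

5, 12

x³ + 8x + 6 = 807 ≡ 8 (mod 17).
Square roots of 8 mod 17: 5 and 12 (since 5² = 25 ≡ 8).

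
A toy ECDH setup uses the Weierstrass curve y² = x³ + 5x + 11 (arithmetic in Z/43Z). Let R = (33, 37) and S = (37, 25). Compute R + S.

(25, 25)

(33, 37) + (37, 25). λ = (25 - 37)/(37 - 33) ≡ 31/4 mod 43. 4⁻¹ ≡ 11 (mod 43), so λ ≡ 40.
  x = λ² - 33 - 37 = 1600 - 70 ≡ 25; y = λ·(33 - 25) - 37 ≡ 25. → (25, 25)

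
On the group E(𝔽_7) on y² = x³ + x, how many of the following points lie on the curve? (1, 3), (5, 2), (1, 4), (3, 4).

4

(1, 3): 3² ≡ 2, rhs ≡ 2 → on.
(5, 2): 2² ≡ 4, rhs ≡ 4 → on.
(1, 4): 4² ≡ 2, rhs ≡ 2 → on.
(3, 4): 4² ≡ 2, rhs ≡ 2 → on.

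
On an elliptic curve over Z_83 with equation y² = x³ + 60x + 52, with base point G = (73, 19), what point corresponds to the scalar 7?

Double-and-add on 7 = (111)₂. Start with G = (73, 19) for the leading 1-bit.
double: tangent at (73, 19): λ = (3·73² + 60)/(2·19) ≡ 28/38. 38⁻¹ ≡ 59 (mod 83), so λ ≡ 28·59 ≡ 75.
  x = λ² - 73 - 73 = 5625 - 146 ≡ 1; y = λ·(73 - 1) - 19 ≡ 69. → (1, 69)
add G: (1, 69) + (73, 19). λ = (19 - 69)/(73 - 1) ≡ 33/72 mod 83. 72⁻¹ ≡ 15 (mod 83), so λ ≡ 80.
  x = λ² - 1 - 73 = 6400 - 74 ≡ 18; y = λ·(1 - 18) - 69 ≡ 65. → (18, 65)
double: tangent at (18, 65): λ = (3·18² + 60)/(2·65) ≡ 36/47. 47⁻¹ ≡ 53 (mod 83), so λ ≡ 36·53 ≡ 82.
  x = λ² - 18 - 18 = 6724 - 36 ≡ 48; y = λ·(18 - 48) - 65 ≡ 48. → (48, 48)
add G: (48, 48) + (73, 19). λ = (19 - 48)/(73 - 48) ≡ 54/25 mod 83. 25⁻¹ ≡ 10 (mod 83), so λ ≡ 42.
  x = λ² - 48 - 73 = 1764 - 121 ≡ 66; y = λ·(48 - 66) - 48 ≡ 26. → (66, 26)

(66, 26)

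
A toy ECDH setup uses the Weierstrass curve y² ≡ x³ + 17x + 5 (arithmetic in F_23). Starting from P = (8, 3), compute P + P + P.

Repeated addition: build up to 3P.
2P: tangent at (8, 3): λ = (3·8² + 17)/(2·3) ≡ 2/6. 6⁻¹ ≡ 4 (mod 23) since 6·4 = 24 ≡ 1, so λ ≡ 2·4 ≡ 8.
  x = λ² - 8 - 8 = 64 - 16 ≡ 2; y = λ·(8 - 2) - 3 ≡ 22. → (2, 22)
3P: (2, 22) + (8, 3). λ = (3 - 22)/(8 - 2) ≡ 4/6 mod 23. 6⁻¹ ≡ 4 (mod 23), so λ ≡ 16.
  x = λ² - 2 - 8 = 256 - 10 ≡ 16; y = λ·(2 - 16) - 22 ≡ 7. → (16, 7)

(16, 7)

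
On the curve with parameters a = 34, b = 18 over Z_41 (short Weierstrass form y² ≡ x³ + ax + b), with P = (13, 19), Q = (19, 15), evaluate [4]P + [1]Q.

(14, 9)

First 4P:
Repeated addition: build up to 4P.
2P: tangent at (13, 19): λ = (3·13² + 34)/(2·19) ≡ 8/38. 38⁻¹ ≡ 27 (mod 41) since 38·27 = 1026 ≡ 1, so λ ≡ 8·27 ≡ 11.
  x = λ² - 13 - 13 = 121 - 26 ≡ 13; y = λ·(13 - 13) - 19 ≡ 22. → (13, 22)
3P: (13, 22) + (13, 19): same x and y₁ ≡ -y₂, so the sum is O.
4P: O + (13, 19) = (13, 19) (identity).
4P = (13, 19).
Finally 4P + Q:
(13, 19) + (19, 15). λ = (15 - 19)/(19 - 13) ≡ 37/6 mod 41. 6⁻¹ ≡ 7 (mod 41) since 6·7 = 42 ≡ 1, so λ ≡ 13.
  x = λ² - 13 - 19 = 169 - 32 ≡ 14; y = λ·(13 - 14) - 19 ≡ 9. → (14, 9)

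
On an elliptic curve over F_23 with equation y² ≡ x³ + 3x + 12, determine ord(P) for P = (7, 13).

2P: tangent at (7, 13): λ = (3·7² + 3)/(2·13) ≡ 12/3. 3⁻¹ ≡ 8 (mod 23), so λ ≡ 12·8 ≡ 4.
  x = λ² - 7 - 7 = 16 - 14 ≡ 2; y = λ·(7 - 2) - 13 ≡ 7. → (2, 7)
3P: (2, 7) + (7, 13). λ = (13 - 7)/(7 - 2) ≡ 6/5 mod 23. 5⁻¹ ≡ 14 (mod 23), so λ ≡ 15.
  x = λ² - 2 - 7 = 225 - 9 ≡ 9; y = λ·(2 - 9) - 7 ≡ 3. → (9, 3)
4P: (9, 3) + (7, 13). λ = (13 - 3)/(7 - 9) ≡ 10/21 mod 23. 21⁻¹ ≡ 11 (mod 23), so λ ≡ 18.
  x = λ² - 9 - 7 = 324 - 16 ≡ 9; y = λ·(9 - 9) - 3 ≡ 20. → (9, 20)
5P: (9, 20) + (7, 13). λ = (13 - 20)/(7 - 9) ≡ 16/21 mod 23. 21⁻¹ ≡ 11 (mod 23), so λ ≡ 15.
  x = λ² - 9 - 7 = 225 - 16 ≡ 2; y = λ·(9 - 2) - 20 ≡ 16. → (2, 16)
6P: (2, 16) + (7, 13). λ = (13 - 16)/(7 - 2) ≡ 20/5 mod 23. 5⁻¹ ≡ 14 (mod 23) since 5·14 = 70 ≡ 1, so λ ≡ 4.
  x = λ² - 2 - 7 = 16 - 9 ≡ 7; y = λ·(2 - 7) - 16 ≡ 10. → (7, 10)
7P: (7, 10) + (7, 13): same x and y₁ ≡ -y₂, so the sum is 𝒪.
7P = 𝒪, so the order is 7.

7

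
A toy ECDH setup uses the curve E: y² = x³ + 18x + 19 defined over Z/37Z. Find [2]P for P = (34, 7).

tangent at (34, 7): λ = (3·34² + 18)/(2·7) ≡ 8/14. 14⁻¹ ≡ 8 (mod 37) since 14·8 = 112 ≡ 1, so λ ≡ 8·8 ≡ 27.
  x = λ² - 34 - 34 = 729 - 68 ≡ 32; y = λ·(34 - 32) - 7 ≡ 10. → (32, 10)

(32, 10)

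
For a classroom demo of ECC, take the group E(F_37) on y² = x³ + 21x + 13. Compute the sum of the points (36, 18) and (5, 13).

(36, 18) + (5, 13). λ = (13 - 18)/(5 - 36) ≡ 32/6 mod 37. 6⁻¹ ≡ 31 (mod 37), so λ ≡ 30.
  x = λ² - 36 - 5 = 900 - 41 ≡ 8; y = λ·(36 - 8) - 18 ≡ 8. → (8, 8)

(8, 8)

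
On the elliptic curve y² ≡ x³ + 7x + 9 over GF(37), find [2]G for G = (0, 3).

(25, 11)

tangent at (0, 3): λ = (3·0² + 7)/(2·3) ≡ 7/6. 6⁻¹ ≡ 31 (mod 37) since 6·31 = 186 ≡ 1, so λ ≡ 7·31 ≡ 32.
  x = λ² - 0 - 0 = 1024 - 0 ≡ 25; y = λ·(0 - 25) - 3 ≡ 11. → (25, 11)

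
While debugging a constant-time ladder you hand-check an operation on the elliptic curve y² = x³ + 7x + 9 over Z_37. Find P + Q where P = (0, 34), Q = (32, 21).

(0, 34) + (32, 21). λ = (21 - 34)/(32 - 0) ≡ 24/32 mod 37. 32⁻¹ ≡ 22 (mod 37), so λ ≡ 10.
  x = λ² - 0 - 32 = 100 - 32 ≡ 31; y = λ·(0 - 31) - 34 ≡ 26. → (31, 26)

(31, 26)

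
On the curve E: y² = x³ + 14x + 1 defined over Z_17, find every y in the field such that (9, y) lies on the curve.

none

x³ + 14x + 1 = 856 ≡ 6 (mod 17).
6 is a non-residue mod 17; no y exists.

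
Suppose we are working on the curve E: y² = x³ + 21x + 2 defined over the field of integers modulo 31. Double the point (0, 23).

(28, 6)

tangent at (0, 23): λ = (3·0² + 21)/(2·23) ≡ 21/15. 15⁻¹ ≡ 29 (mod 31) since 15·29 = 435 ≡ 1, so λ ≡ 21·29 ≡ 20.
  x = λ² - 0 - 0 = 400 - 0 ≡ 28; y = λ·(0 - 28) - 23 ≡ 6. → (28, 6)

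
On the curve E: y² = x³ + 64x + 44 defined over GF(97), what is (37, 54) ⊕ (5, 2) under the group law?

(37, 54) + (5, 2). λ = (2 - 54)/(5 - 37) ≡ 45/65 mod 97. 65⁻¹ ≡ 3 (mod 97) since 65·3 = 195 ≡ 1, so λ ≡ 38.
  x = λ² - 37 - 5 = 1444 - 42 ≡ 44; y = λ·(37 - 44) - 54 ≡ 68. → (44, 68)

(44, 68)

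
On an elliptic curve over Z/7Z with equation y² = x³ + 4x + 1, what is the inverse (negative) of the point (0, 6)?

-(0, 6) = (0, -6 mod 7) = (0, 1).

(0, 1)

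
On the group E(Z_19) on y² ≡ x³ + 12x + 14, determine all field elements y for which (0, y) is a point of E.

x³ + 12x + 14 = 14 ≡ 14 (mod 19).
14 is a non-residue mod 19; no y exists.

none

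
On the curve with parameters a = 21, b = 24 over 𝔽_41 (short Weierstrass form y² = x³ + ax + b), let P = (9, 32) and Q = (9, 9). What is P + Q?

The two points share x = 9 and their y-coordinates satisfy 32 + 9 ≡ 0 (mod 41), so they are inverses. Their sum is ∞.

O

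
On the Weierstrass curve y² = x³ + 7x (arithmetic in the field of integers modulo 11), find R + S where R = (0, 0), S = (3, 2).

(0, 0) + (3, 2). λ = (2 - 0)/(3 - 0) ≡ 2/3 mod 11. 3⁻¹ ≡ 4 (mod 11) since 3·4 = 12 ≡ 1, so λ ≡ 8.
  x = λ² - 0 - 3 = 64 - 3 ≡ 6; y = λ·(0 - 6) - 0 ≡ 7. → (6, 7)

(6, 7)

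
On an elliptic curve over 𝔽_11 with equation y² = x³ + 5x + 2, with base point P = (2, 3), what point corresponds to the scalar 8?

Repeated addition: build up to 8P.
2P: tangent at (2, 3): λ = (3·2² + 5)/(2·3) ≡ 6/6. 6⁻¹ ≡ 2 (mod 11), so λ ≡ 6·2 ≡ 1.
  x = λ² - 2 - 2 = 1 - 4 ≡ 8; y = λ·(2 - 8) - 3 ≡ 2. → (8, 2)
3P: (8, 2) + (2, 3). λ = (3 - 2)/(2 - 8) ≡ 1/5 mod 11. 5⁻¹ ≡ 9 (mod 11), so λ ≡ 9.
  x = λ² - 8 - 2 = 81 - 10 ≡ 5; y = λ·(8 - 5) - 2 ≡ 3. → (5, 3)
4P: (5, 3) + (2, 3). λ = (3 - 3)/(2 - 5) ≡ 0/8 mod 11. 8⁻¹ ≡ 7 (mod 11), so λ ≡ 0.
  x = λ² - 5 - 2 = 0 - 7 ≡ 4; y = λ·(5 - 4) - 3 ≡ 8. → (4, 8)
5P: (4, 8) + (2, 3). λ = (3 - 8)/(2 - 4) ≡ 6/9 mod 11. 9⁻¹ ≡ 5 (mod 11) since 9·5 = 45 ≡ 1, so λ ≡ 8.
  x = λ² - 4 - 2 = 64 - 6 ≡ 3; y = λ·(4 - 3) - 8 ≡ 0. → (3, 0)
6P: (3, 0) + (2, 3). λ = (3 - 0)/(2 - 3) ≡ 3/10 mod 11. 10⁻¹ ≡ 10 (mod 11), so λ ≡ 8.
  x = λ² - 3 - 2 = 64 - 5 ≡ 4; y = λ·(3 - 4) - 0 ≡ 3. → (4, 3)
7P: (4, 3) + (2, 3). λ = (3 - 3)/(2 - 4) ≡ 0/9 mod 11. 9⁻¹ ≡ 5 (mod 11), so λ ≡ 0.
  x = λ² - 4 - 2 = 0 - 6 ≡ 5; y = λ·(4 - 5) - 3 ≡ 8. → (5, 8)
8P: (5, 8) + (2, 3). λ = (3 - 8)/(2 - 5) ≡ 6/8 mod 11. 8⁻¹ ≡ 7 (mod 11), so λ ≡ 9.
  x = λ² - 5 - 2 = 81 - 7 ≡ 8; y = λ·(5 - 8) - 8 ≡ 9. → (8, 9)

(8, 9)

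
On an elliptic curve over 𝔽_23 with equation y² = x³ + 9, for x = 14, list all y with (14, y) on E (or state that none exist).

4, 19

x³ + 0x + 9 = 2753 ≡ 16 (mod 23).
Square roots of 16 mod 23: 4 and 19 (since 4² = 16 ≡ 16).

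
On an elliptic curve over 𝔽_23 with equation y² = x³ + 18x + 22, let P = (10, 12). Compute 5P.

(21, 22)

Double-and-add on 5 = (101)₂. Start with P = (10, 12) for the leading 1-bit.
double: tangent at (10, 12): λ = (3·10² + 18)/(2·12) ≡ 19/1. 1⁻¹ ≡ 1 (mod 23) since 1·1 = 1 ≡ 1, so λ ≡ 19·1 ≡ 19.
  x = λ² - 10 - 10 = 361 - 20 ≡ 19; y = λ·(10 - 19) - 12 ≡ 1. → (19, 1)
double: tangent at (19, 1): λ = (3·19² + 18)/(2·1) ≡ 20/2. 2⁻¹ ≡ 12 (mod 23) since 2·12 = 24 ≡ 1, so λ ≡ 20·12 ≡ 10.
  x = λ² - 19 - 19 = 100 - 38 ≡ 16; y = λ·(19 - 16) - 1 ≡ 6. → (16, 6)
add P: (16, 6) + (10, 12). λ = (12 - 6)/(10 - 16) ≡ 6/17 mod 23. 17⁻¹ ≡ 19 (mod 23), so λ ≡ 22.
  x = λ² - 16 - 10 = 484 - 26 ≡ 21; y = λ·(16 - 21) - 6 ≡ 22. → (21, 22)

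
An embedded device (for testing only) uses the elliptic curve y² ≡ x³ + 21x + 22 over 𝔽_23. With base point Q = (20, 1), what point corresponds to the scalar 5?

(4, 3)

Repeated addition: build up to 5Q.
2Q: tangent at (20, 1): λ = (3·20² + 21)/(2·1) ≡ 2/2. 2⁻¹ ≡ 12 (mod 23) since 2·12 = 24 ≡ 1, so λ ≡ 2·12 ≡ 1.
  x = λ² - 20 - 20 = 1 - 40 ≡ 7; y = λ·(20 - 7) - 1 ≡ 12. → (7, 12)
3Q: (7, 12) + (20, 1). λ = (1 - 12)/(20 - 7) ≡ 12/13 mod 23. 13⁻¹ ≡ 16 (mod 23) since 13·16 = 208 ≡ 1, so λ ≡ 8.
  x = λ² - 7 - 20 = 64 - 27 ≡ 14; y = λ·(7 - 14) - 12 ≡ 1. → (14, 1)
4Q: (14, 1) + (20, 1). λ = (1 - 1)/(20 - 14) ≡ 0/6 mod 23. 6⁻¹ ≡ 4 (mod 23) since 6·4 = 24 ≡ 1, so λ ≡ 0.
  x = λ² - 14 - 20 = 0 - 34 ≡ 12; y = λ·(14 - 12) - 1 ≡ 22. → (12, 22)
5Q: (12, 22) + (20, 1). λ = (1 - 22)/(20 - 12) ≡ 2/8 mod 23. 8⁻¹ ≡ 3 (mod 23), so λ ≡ 6.
  x = λ² - 12 - 20 = 36 - 32 ≡ 4; y = λ·(12 - 4) - 22 ≡ 3. → (4, 3)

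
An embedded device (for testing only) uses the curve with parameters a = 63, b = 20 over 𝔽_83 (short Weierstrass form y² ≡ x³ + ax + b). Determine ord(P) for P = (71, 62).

10

2P: tangent at (71, 62): λ = (3·71² + 63)/(2·62) ≡ 80/41. 41⁻¹ ≡ 81 (mod 83), so λ ≡ 80·81 ≡ 6.
  x = λ² - 71 - 71 = 36 - 142 ≡ 60; y = λ·(71 - 60) - 62 ≡ 4. → (60, 4)
3P: (60, 4) + (71, 62). λ = (62 - 4)/(71 - 60) ≡ 58/11 mod 83. 11⁻¹ ≡ 68 (mod 83) since 11·68 = 748 ≡ 1, so λ ≡ 43.
  x = λ² - 60 - 71 = 1849 - 131 ≡ 58; y = λ·(60 - 58) - 4 ≡ 82. → (58, 82)
4P: (58, 82) + (71, 62). λ = (62 - 82)/(71 - 58) ≡ 63/13 mod 83. 13⁻¹ ≡ 32 (mod 83), so λ ≡ 24.
  x = λ² - 58 - 71 = 576 - 129 ≡ 32; y = λ·(58 - 32) - 82 ≡ 44. → (32, 44)
5P: (32, 44) + (71, 62). λ = (62 - 44)/(71 - 32) ≡ 18/39 mod 83. 39⁻¹ ≡ 66 (mod 83) since 39·66 = 2574 ≡ 1, so λ ≡ 26.
  x = λ² - 32 - 71 = 676 - 103 ≡ 75; y = λ·(32 - 75) - 44 ≡ 0. → (75, 0)
6P: (75, 0) + (71, 62). λ = (62 - 0)/(71 - 75) ≡ 62/79 mod 83. 79⁻¹ ≡ 62 (mod 83), so λ ≡ 26.
  x = λ² - 75 - 71 = 676 - 146 ≡ 32; y = λ·(75 - 32) - 0 ≡ 39. → (32, 39)
7P: (32, 39) + (71, 62). λ = (62 - 39)/(71 - 32) ≡ 23/39 mod 83. 39⁻¹ ≡ 66 (mod 83), so λ ≡ 24.
  x = λ² - 32 - 71 = 576 - 103 ≡ 58; y = λ·(32 - 58) - 39 ≡ 1. → (58, 1)
8P: (58, 1) + (71, 62). λ = (62 - 1)/(71 - 58) ≡ 61/13 mod 83. 13⁻¹ ≡ 32 (mod 83), so λ ≡ 43.
  x = λ² - 58 - 71 = 1849 - 129 ≡ 60; y = λ·(58 - 60) - 1 ≡ 79. → (60, 79)
9P: (60, 79) + (71, 62). λ = (62 - 79)/(71 - 60) ≡ 66/11 mod 83. 11⁻¹ ≡ 68 (mod 83), so λ ≡ 6.
  x = λ² - 60 - 71 = 36 - 131 ≡ 71; y = λ·(60 - 71) - 79 ≡ 21. → (71, 21)
10P: (71, 21) + (71, 62): same x and y₁ ≡ -y₂, so the sum is 𝒪.
10P = 𝒪, so the order is 10.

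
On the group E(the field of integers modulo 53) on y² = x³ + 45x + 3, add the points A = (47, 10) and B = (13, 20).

(47, 10) + (13, 20). λ = (20 - 10)/(13 - 47) ≡ 10/19 mod 53. 19⁻¹ ≡ 14 (mod 53), so λ ≡ 34.
  x = λ² - 47 - 13 = 1156 - 60 ≡ 36; y = λ·(47 - 36) - 10 ≡ 46. → (36, 46)

(36, 46)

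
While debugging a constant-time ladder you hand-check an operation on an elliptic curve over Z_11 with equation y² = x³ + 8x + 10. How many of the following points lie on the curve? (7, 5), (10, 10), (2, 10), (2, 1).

3

(7, 5): 5² ≡ 3, rhs ≡ 2 → off.
(10, 10): 10² ≡ 1, rhs ≡ 1 → on.
(2, 10): 10² ≡ 1, rhs ≡ 1 → on.
(2, 1): 1² ≡ 1, rhs ≡ 1 → on.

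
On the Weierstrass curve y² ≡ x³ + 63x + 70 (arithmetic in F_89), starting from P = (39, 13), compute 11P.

(17, 64)

Double-and-add on 11 = (1011)₂. Start with P = (39, 13) for the leading 1-bit.
double: tangent at (39, 13): λ = (3·39² + 63)/(2·13) ≡ 87/26. 26⁻¹ ≡ 24 (mod 89), so λ ≡ 87·24 ≡ 41.
  x = λ² - 39 - 39 = 1681 - 78 ≡ 1; y = λ·(39 - 1) - 13 ≡ 32. → (1, 32)
double: tangent at (1, 32): λ = (3·1² + 63)/(2·32) ≡ 66/64. 64⁻¹ ≡ 32 (mod 89), so λ ≡ 66·32 ≡ 65.
  x = λ² - 1 - 1 = 4225 - 2 ≡ 40; y = λ·(1 - 40) - 32 ≡ 14. → (40, 14)
add P: (40, 14) + (39, 13). λ = (13 - 14)/(39 - 40) ≡ 88/88 mod 89. 88⁻¹ ≡ 88 (mod 89), so λ ≡ 1.
  x = λ² - 40 - 39 = 1 - 79 ≡ 11; y = λ·(40 - 11) - 14 ≡ 15. → (11, 15)
double: tangent at (11, 15): λ = (3·11² + 63)/(2·15) ≡ 70/30. 30⁻¹ ≡ 3 (mod 89) since 30·3 = 90 ≡ 1, so λ ≡ 70·3 ≡ 32.
  x = λ² - 11 - 11 = 1024 - 22 ≡ 23; y = λ·(11 - 23) - 15 ≡ 46. → (23, 46)
add P: (23, 46) + (39, 13). λ = (13 - 46)/(39 - 23) ≡ 56/16 mod 89. 16⁻¹ ≡ 39 (mod 89) since 16·39 = 624 ≡ 1, so λ ≡ 48.
  x = λ² - 23 - 39 = 2304 - 62 ≡ 17; y = λ·(23 - 17) - 46 ≡ 64. → (17, 64)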